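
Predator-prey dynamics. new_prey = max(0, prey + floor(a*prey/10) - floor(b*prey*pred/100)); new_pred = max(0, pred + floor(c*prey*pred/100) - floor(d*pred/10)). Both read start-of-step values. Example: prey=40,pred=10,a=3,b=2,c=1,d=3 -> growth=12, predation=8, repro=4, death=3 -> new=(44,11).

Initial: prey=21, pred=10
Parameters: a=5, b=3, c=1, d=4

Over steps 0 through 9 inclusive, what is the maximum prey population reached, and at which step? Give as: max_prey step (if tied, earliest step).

Answer: 113 8

Derivation:
Step 1: prey: 21+10-6=25; pred: 10+2-4=8
Step 2: prey: 25+12-6=31; pred: 8+2-3=7
Step 3: prey: 31+15-6=40; pred: 7+2-2=7
Step 4: prey: 40+20-8=52; pred: 7+2-2=7
Step 5: prey: 52+26-10=68; pred: 7+3-2=8
Step 6: prey: 68+34-16=86; pred: 8+5-3=10
Step 7: prey: 86+43-25=104; pred: 10+8-4=14
Step 8: prey: 104+52-43=113; pred: 14+14-5=23
Step 9: prey: 113+56-77=92; pred: 23+25-9=39
Max prey = 113 at step 8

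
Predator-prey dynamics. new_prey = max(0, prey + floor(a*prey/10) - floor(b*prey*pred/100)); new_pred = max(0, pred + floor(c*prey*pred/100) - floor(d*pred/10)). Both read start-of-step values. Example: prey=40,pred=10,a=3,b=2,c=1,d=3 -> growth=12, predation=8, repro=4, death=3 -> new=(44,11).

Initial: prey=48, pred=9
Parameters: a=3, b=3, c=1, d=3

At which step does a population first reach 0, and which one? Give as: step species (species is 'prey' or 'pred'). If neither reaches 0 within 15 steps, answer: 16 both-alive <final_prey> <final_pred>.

Answer: 16 both-alive 17 3

Derivation:
Step 1: prey: 48+14-12=50; pred: 9+4-2=11
Step 2: prey: 50+15-16=49; pred: 11+5-3=13
Step 3: prey: 49+14-19=44; pred: 13+6-3=16
Step 4: prey: 44+13-21=36; pred: 16+7-4=19
Step 5: prey: 36+10-20=26; pred: 19+6-5=20
Step 6: prey: 26+7-15=18; pred: 20+5-6=19
Step 7: prey: 18+5-10=13; pred: 19+3-5=17
Step 8: prey: 13+3-6=10; pred: 17+2-5=14
Step 9: prey: 10+3-4=9; pred: 14+1-4=11
Step 10: prey: 9+2-2=9; pred: 11+0-3=8
Step 11: prey: 9+2-2=9; pred: 8+0-2=6
Step 12: prey: 9+2-1=10; pred: 6+0-1=5
Step 13: prey: 10+3-1=12; pred: 5+0-1=4
Step 14: prey: 12+3-1=14; pred: 4+0-1=3
Step 15: prey: 14+4-1=17; pred: 3+0-0=3
No extinction within 15 steps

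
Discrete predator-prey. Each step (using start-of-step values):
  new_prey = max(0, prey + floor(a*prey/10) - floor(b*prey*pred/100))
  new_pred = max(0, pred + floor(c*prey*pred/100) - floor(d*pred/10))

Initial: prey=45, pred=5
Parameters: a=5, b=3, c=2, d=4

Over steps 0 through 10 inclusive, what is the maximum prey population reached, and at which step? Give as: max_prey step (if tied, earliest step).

Step 1: prey: 45+22-6=61; pred: 5+4-2=7
Step 2: prey: 61+30-12=79; pred: 7+8-2=13
Step 3: prey: 79+39-30=88; pred: 13+20-5=28
Step 4: prey: 88+44-73=59; pred: 28+49-11=66
Step 5: prey: 59+29-116=0; pred: 66+77-26=117
Step 6: prey: 0+0-0=0; pred: 117+0-46=71
Step 7: prey: 0+0-0=0; pred: 71+0-28=43
Step 8: prey: 0+0-0=0; pred: 43+0-17=26
Step 9: prey: 0+0-0=0; pred: 26+0-10=16
Step 10: prey: 0+0-0=0; pred: 16+0-6=10
Max prey = 88 at step 3

Answer: 88 3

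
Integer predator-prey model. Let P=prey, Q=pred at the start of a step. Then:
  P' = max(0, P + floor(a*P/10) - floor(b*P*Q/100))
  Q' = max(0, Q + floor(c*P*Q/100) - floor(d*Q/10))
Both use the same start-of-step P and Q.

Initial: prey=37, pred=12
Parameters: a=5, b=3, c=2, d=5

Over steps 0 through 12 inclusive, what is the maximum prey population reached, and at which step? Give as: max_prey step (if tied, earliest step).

Answer: 46 2

Derivation:
Step 1: prey: 37+18-13=42; pred: 12+8-6=14
Step 2: prey: 42+21-17=46; pred: 14+11-7=18
Step 3: prey: 46+23-24=45; pred: 18+16-9=25
Step 4: prey: 45+22-33=34; pred: 25+22-12=35
Step 5: prey: 34+17-35=16; pred: 35+23-17=41
Step 6: prey: 16+8-19=5; pred: 41+13-20=34
Step 7: prey: 5+2-5=2; pred: 34+3-17=20
Step 8: prey: 2+1-1=2; pred: 20+0-10=10
Step 9: prey: 2+1-0=3; pred: 10+0-5=5
Step 10: prey: 3+1-0=4; pred: 5+0-2=3
Step 11: prey: 4+2-0=6; pred: 3+0-1=2
Step 12: prey: 6+3-0=9; pred: 2+0-1=1
Max prey = 46 at step 2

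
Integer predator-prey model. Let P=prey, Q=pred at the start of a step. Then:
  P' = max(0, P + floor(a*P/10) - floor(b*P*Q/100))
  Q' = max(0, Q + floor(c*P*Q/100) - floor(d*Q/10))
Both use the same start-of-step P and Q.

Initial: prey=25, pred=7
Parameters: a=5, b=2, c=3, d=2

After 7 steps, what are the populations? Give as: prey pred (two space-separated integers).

Answer: 0 108

Derivation:
Step 1: prey: 25+12-3=34; pred: 7+5-1=11
Step 2: prey: 34+17-7=44; pred: 11+11-2=20
Step 3: prey: 44+22-17=49; pred: 20+26-4=42
Step 4: prey: 49+24-41=32; pred: 42+61-8=95
Step 5: prey: 32+16-60=0; pred: 95+91-19=167
Step 6: prey: 0+0-0=0; pred: 167+0-33=134
Step 7: prey: 0+0-0=0; pred: 134+0-26=108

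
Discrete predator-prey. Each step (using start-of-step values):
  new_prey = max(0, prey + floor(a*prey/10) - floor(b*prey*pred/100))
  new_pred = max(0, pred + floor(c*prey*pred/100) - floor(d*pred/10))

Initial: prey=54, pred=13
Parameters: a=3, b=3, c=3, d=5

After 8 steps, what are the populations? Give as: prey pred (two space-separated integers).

Answer: 0 2

Derivation:
Step 1: prey: 54+16-21=49; pred: 13+21-6=28
Step 2: prey: 49+14-41=22; pred: 28+41-14=55
Step 3: prey: 22+6-36=0; pred: 55+36-27=64
Step 4: prey: 0+0-0=0; pred: 64+0-32=32
Step 5: prey: 0+0-0=0; pred: 32+0-16=16
Step 6: prey: 0+0-0=0; pred: 16+0-8=8
Step 7: prey: 0+0-0=0; pred: 8+0-4=4
Step 8: prey: 0+0-0=0; pred: 4+0-2=2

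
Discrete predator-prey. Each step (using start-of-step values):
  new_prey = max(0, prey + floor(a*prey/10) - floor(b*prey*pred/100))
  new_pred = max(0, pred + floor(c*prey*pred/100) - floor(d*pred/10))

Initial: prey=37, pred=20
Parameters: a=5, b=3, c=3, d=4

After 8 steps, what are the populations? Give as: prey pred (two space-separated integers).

Answer: 0 5

Derivation:
Step 1: prey: 37+18-22=33; pred: 20+22-8=34
Step 2: prey: 33+16-33=16; pred: 34+33-13=54
Step 3: prey: 16+8-25=0; pred: 54+25-21=58
Step 4: prey: 0+0-0=0; pred: 58+0-23=35
Step 5: prey: 0+0-0=0; pred: 35+0-14=21
Step 6: prey: 0+0-0=0; pred: 21+0-8=13
Step 7: prey: 0+0-0=0; pred: 13+0-5=8
Step 8: prey: 0+0-0=0; pred: 8+0-3=5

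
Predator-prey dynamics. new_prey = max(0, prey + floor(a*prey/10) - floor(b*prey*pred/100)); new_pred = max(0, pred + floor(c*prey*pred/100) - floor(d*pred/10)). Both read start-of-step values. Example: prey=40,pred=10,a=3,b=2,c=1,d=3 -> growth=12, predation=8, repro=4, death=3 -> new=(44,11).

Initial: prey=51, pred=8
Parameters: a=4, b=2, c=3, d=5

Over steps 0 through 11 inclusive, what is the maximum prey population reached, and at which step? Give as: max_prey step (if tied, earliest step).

Step 1: prey: 51+20-8=63; pred: 8+12-4=16
Step 2: prey: 63+25-20=68; pred: 16+30-8=38
Step 3: prey: 68+27-51=44; pred: 38+77-19=96
Step 4: prey: 44+17-84=0; pred: 96+126-48=174
Step 5: prey: 0+0-0=0; pred: 174+0-87=87
Step 6: prey: 0+0-0=0; pred: 87+0-43=44
Step 7: prey: 0+0-0=0; pred: 44+0-22=22
Step 8: prey: 0+0-0=0; pred: 22+0-11=11
Step 9: prey: 0+0-0=0; pred: 11+0-5=6
Step 10: prey: 0+0-0=0; pred: 6+0-3=3
Step 11: prey: 0+0-0=0; pred: 3+0-1=2
Max prey = 68 at step 2

Answer: 68 2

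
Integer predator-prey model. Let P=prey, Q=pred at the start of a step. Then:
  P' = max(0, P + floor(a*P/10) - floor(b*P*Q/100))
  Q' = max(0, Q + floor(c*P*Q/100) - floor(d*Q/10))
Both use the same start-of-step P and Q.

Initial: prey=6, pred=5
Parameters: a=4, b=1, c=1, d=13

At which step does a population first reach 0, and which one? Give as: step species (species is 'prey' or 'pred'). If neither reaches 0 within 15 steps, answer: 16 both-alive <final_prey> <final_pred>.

Step 1: prey: 6+2-0=8; pred: 5+0-6=0
First extinction: pred at step 1

Answer: 1 pred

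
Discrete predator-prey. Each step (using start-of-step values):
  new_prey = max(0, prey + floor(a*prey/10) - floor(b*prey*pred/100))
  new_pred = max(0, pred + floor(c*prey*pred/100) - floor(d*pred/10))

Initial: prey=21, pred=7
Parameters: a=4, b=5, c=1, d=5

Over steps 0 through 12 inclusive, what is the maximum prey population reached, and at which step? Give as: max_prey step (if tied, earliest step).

Step 1: prey: 21+8-7=22; pred: 7+1-3=5
Step 2: prey: 22+8-5=25; pred: 5+1-2=4
Step 3: prey: 25+10-5=30; pred: 4+1-2=3
Step 4: prey: 30+12-4=38; pred: 3+0-1=2
Step 5: prey: 38+15-3=50; pred: 2+0-1=1
Step 6: prey: 50+20-2=68; pred: 1+0-0=1
Step 7: prey: 68+27-3=92; pred: 1+0-0=1
Step 8: prey: 92+36-4=124; pred: 1+0-0=1
Step 9: prey: 124+49-6=167; pred: 1+1-0=2
Step 10: prey: 167+66-16=217; pred: 2+3-1=4
Step 11: prey: 217+86-43=260; pred: 4+8-2=10
Step 12: prey: 260+104-130=234; pred: 10+26-5=31
Max prey = 260 at step 11

Answer: 260 11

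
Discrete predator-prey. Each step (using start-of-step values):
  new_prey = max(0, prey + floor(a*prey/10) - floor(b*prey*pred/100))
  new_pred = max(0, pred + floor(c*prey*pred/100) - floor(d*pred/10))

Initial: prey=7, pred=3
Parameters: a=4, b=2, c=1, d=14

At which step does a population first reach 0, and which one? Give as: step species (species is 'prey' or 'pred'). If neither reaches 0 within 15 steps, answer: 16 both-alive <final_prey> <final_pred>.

Answer: 1 pred

Derivation:
Step 1: prey: 7+2-0=9; pred: 3+0-4=0
First extinction: pred at step 1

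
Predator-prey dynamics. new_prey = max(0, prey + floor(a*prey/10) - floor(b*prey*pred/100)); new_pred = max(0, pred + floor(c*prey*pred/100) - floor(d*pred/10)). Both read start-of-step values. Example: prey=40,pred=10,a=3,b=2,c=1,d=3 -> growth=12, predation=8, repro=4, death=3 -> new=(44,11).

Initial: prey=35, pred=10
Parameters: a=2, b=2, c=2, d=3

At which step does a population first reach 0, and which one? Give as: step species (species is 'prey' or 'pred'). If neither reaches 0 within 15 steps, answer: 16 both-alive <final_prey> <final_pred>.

Answer: 16 both-alive 2 3

Derivation:
Step 1: prey: 35+7-7=35; pred: 10+7-3=14
Step 2: prey: 35+7-9=33; pred: 14+9-4=19
Step 3: prey: 33+6-12=27; pred: 19+12-5=26
Step 4: prey: 27+5-14=18; pred: 26+14-7=33
Step 5: prey: 18+3-11=10; pred: 33+11-9=35
Step 6: prey: 10+2-7=5; pred: 35+7-10=32
Step 7: prey: 5+1-3=3; pred: 32+3-9=26
Step 8: prey: 3+0-1=2; pred: 26+1-7=20
Step 9: prey: 2+0-0=2; pred: 20+0-6=14
Step 10: prey: 2+0-0=2; pred: 14+0-4=10
Step 11: prey: 2+0-0=2; pred: 10+0-3=7
Step 12: prey: 2+0-0=2; pred: 7+0-2=5
Step 13: prey: 2+0-0=2; pred: 5+0-1=4
Step 14: prey: 2+0-0=2; pred: 4+0-1=3
Step 15: prey: 2+0-0=2; pred: 3+0-0=3
No extinction within 15 steps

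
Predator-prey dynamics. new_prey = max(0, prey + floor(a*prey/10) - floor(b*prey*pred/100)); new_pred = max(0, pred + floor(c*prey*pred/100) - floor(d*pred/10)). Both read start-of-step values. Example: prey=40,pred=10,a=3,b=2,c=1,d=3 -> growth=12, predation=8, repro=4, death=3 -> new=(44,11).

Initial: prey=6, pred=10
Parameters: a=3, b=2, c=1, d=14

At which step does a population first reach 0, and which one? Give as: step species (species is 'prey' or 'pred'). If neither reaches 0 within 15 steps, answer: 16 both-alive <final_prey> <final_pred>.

Answer: 1 pred

Derivation:
Step 1: prey: 6+1-1=6; pred: 10+0-14=0
First extinction: pred at step 1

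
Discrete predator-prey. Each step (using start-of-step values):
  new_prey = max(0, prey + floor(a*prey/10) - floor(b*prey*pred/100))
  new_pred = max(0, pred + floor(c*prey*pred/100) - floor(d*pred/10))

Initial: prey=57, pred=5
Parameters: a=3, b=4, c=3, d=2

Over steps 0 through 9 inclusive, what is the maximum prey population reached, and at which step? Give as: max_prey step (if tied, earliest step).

Answer: 63 1

Derivation:
Step 1: prey: 57+17-11=63; pred: 5+8-1=12
Step 2: prey: 63+18-30=51; pred: 12+22-2=32
Step 3: prey: 51+15-65=1; pred: 32+48-6=74
Step 4: prey: 1+0-2=0; pred: 74+2-14=62
Step 5: prey: 0+0-0=0; pred: 62+0-12=50
Step 6: prey: 0+0-0=0; pred: 50+0-10=40
Step 7: prey: 0+0-0=0; pred: 40+0-8=32
Step 8: prey: 0+0-0=0; pred: 32+0-6=26
Step 9: prey: 0+0-0=0; pred: 26+0-5=21
Max prey = 63 at step 1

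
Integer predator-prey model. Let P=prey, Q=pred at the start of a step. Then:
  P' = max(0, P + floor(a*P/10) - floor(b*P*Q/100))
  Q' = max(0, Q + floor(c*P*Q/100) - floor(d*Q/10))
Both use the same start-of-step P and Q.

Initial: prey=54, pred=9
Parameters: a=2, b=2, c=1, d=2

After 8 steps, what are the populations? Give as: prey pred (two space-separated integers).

Step 1: prey: 54+10-9=55; pred: 9+4-1=12
Step 2: prey: 55+11-13=53; pred: 12+6-2=16
Step 3: prey: 53+10-16=47; pred: 16+8-3=21
Step 4: prey: 47+9-19=37; pred: 21+9-4=26
Step 5: prey: 37+7-19=25; pred: 26+9-5=30
Step 6: prey: 25+5-15=15; pred: 30+7-6=31
Step 7: prey: 15+3-9=9; pred: 31+4-6=29
Step 8: prey: 9+1-5=5; pred: 29+2-5=26

Answer: 5 26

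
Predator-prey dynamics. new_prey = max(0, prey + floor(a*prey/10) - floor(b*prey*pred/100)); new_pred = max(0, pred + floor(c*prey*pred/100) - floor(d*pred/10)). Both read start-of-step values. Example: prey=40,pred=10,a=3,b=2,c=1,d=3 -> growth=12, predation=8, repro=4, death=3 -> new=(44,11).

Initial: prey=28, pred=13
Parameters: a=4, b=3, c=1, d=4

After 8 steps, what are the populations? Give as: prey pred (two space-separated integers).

Answer: 61 11

Derivation:
Step 1: prey: 28+11-10=29; pred: 13+3-5=11
Step 2: prey: 29+11-9=31; pred: 11+3-4=10
Step 3: prey: 31+12-9=34; pred: 10+3-4=9
Step 4: prey: 34+13-9=38; pred: 9+3-3=9
Step 5: prey: 38+15-10=43; pred: 9+3-3=9
Step 6: prey: 43+17-11=49; pred: 9+3-3=9
Step 7: prey: 49+19-13=55; pred: 9+4-3=10
Step 8: prey: 55+22-16=61; pred: 10+5-4=11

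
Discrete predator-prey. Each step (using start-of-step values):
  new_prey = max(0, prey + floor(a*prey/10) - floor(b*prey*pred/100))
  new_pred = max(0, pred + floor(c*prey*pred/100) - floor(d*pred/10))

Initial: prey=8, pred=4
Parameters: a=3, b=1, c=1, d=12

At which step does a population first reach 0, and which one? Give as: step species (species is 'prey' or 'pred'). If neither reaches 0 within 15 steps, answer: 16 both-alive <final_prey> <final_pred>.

Answer: 1 pred

Derivation:
Step 1: prey: 8+2-0=10; pred: 4+0-4=0
First extinction: pred at step 1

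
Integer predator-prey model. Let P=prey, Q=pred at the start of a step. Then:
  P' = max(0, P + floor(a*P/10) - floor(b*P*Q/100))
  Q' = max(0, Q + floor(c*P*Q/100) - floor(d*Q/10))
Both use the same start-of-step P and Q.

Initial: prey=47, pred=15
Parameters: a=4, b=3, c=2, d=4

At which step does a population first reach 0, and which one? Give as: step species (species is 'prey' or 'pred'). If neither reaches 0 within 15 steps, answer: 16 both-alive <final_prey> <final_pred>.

Answer: 5 prey

Derivation:
Step 1: prey: 47+18-21=44; pred: 15+14-6=23
Step 2: prey: 44+17-30=31; pred: 23+20-9=34
Step 3: prey: 31+12-31=12; pred: 34+21-13=42
Step 4: prey: 12+4-15=1; pred: 42+10-16=36
Step 5: prey: 1+0-1=0; pred: 36+0-14=22
First extinction: prey at step 5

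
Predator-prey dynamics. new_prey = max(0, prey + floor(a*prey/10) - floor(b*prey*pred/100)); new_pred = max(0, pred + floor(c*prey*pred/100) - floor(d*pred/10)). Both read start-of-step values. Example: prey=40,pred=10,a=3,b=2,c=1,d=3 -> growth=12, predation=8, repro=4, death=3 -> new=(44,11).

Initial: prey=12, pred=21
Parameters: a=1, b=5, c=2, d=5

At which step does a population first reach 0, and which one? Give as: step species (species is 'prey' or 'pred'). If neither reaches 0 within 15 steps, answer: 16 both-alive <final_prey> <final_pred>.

Answer: 16 both-alive 1 1

Derivation:
Step 1: prey: 12+1-12=1; pred: 21+5-10=16
Step 2: prey: 1+0-0=1; pred: 16+0-8=8
Step 3: prey: 1+0-0=1; pred: 8+0-4=4
Step 4: prey: 1+0-0=1; pred: 4+0-2=2
Step 5: prey: 1+0-0=1; pred: 2+0-1=1
Step 6: prey: 1+0-0=1; pred: 1+0-0=1
Steps 7-15: state stable at prey=1, pred=1 (no change)
No extinction within 15 steps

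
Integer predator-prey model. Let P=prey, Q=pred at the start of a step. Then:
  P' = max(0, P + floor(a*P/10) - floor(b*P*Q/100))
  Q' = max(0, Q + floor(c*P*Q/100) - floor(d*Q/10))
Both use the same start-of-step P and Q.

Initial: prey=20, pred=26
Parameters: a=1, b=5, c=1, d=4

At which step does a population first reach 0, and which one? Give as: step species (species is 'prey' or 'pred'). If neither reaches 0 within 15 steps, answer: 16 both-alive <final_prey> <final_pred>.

Answer: 1 prey

Derivation:
Step 1: prey: 20+2-26=0; pred: 26+5-10=21
First extinction: prey at step 1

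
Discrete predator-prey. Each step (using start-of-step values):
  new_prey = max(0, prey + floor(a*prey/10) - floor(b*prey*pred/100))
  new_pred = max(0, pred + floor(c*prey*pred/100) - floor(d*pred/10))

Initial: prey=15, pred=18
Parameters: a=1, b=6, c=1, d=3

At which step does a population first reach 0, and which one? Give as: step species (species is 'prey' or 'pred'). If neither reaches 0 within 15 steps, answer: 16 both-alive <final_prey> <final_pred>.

Step 1: prey: 15+1-16=0; pred: 18+2-5=15
First extinction: prey at step 1

Answer: 1 prey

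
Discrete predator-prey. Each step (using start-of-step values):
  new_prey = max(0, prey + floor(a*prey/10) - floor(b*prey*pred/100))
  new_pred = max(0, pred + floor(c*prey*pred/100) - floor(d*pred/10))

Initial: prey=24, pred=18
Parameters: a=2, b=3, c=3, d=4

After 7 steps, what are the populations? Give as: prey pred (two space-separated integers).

Step 1: prey: 24+4-12=16; pred: 18+12-7=23
Step 2: prey: 16+3-11=8; pred: 23+11-9=25
Step 3: prey: 8+1-6=3; pred: 25+6-10=21
Step 4: prey: 3+0-1=2; pred: 21+1-8=14
Step 5: prey: 2+0-0=2; pred: 14+0-5=9
Step 6: prey: 2+0-0=2; pred: 9+0-3=6
Step 7: prey: 2+0-0=2; pred: 6+0-2=4

Answer: 2 4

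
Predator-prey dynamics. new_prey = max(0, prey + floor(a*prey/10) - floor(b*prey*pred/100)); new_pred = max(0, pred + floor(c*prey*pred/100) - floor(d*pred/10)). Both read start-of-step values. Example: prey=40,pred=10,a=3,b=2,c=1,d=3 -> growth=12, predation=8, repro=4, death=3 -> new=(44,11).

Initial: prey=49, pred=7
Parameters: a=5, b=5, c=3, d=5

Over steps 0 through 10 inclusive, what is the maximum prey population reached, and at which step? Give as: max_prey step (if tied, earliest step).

Answer: 56 1

Derivation:
Step 1: prey: 49+24-17=56; pred: 7+10-3=14
Step 2: prey: 56+28-39=45; pred: 14+23-7=30
Step 3: prey: 45+22-67=0; pred: 30+40-15=55
Step 4: prey: 0+0-0=0; pred: 55+0-27=28
Step 5: prey: 0+0-0=0; pred: 28+0-14=14
Step 6: prey: 0+0-0=0; pred: 14+0-7=7
Step 7: prey: 0+0-0=0; pred: 7+0-3=4
Step 8: prey: 0+0-0=0; pred: 4+0-2=2
Step 9: prey: 0+0-0=0; pred: 2+0-1=1
Step 10: prey: 0+0-0=0; pred: 1+0-0=1
Max prey = 56 at step 1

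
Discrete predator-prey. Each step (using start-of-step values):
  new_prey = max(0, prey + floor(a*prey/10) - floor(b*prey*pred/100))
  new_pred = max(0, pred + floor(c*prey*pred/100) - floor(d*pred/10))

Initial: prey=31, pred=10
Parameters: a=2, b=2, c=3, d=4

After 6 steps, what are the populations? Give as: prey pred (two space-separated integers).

Answer: 3 28

Derivation:
Step 1: prey: 31+6-6=31; pred: 10+9-4=15
Step 2: prey: 31+6-9=28; pred: 15+13-6=22
Step 3: prey: 28+5-12=21; pred: 22+18-8=32
Step 4: prey: 21+4-13=12; pred: 32+20-12=40
Step 5: prey: 12+2-9=5; pred: 40+14-16=38
Step 6: prey: 5+1-3=3; pred: 38+5-15=28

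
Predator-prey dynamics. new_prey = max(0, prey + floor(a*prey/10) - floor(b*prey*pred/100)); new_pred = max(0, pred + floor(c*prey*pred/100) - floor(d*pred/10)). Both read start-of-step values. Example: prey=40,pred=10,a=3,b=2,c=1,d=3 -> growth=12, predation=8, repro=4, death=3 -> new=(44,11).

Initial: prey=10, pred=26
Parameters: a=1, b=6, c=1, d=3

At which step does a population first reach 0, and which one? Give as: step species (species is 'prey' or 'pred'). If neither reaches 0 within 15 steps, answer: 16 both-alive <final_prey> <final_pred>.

Step 1: prey: 10+1-15=0; pred: 26+2-7=21
First extinction: prey at step 1

Answer: 1 prey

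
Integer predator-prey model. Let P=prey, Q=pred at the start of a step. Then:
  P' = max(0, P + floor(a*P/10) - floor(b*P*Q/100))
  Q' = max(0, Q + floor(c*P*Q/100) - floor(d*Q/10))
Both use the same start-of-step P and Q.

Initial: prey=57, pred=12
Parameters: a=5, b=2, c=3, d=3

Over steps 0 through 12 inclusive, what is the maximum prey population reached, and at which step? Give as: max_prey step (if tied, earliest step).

Answer: 72 1

Derivation:
Step 1: prey: 57+28-13=72; pred: 12+20-3=29
Step 2: prey: 72+36-41=67; pred: 29+62-8=83
Step 3: prey: 67+33-111=0; pred: 83+166-24=225
Step 4: prey: 0+0-0=0; pred: 225+0-67=158
Step 5: prey: 0+0-0=0; pred: 158+0-47=111
Step 6: prey: 0+0-0=0; pred: 111+0-33=78
Step 7: prey: 0+0-0=0; pred: 78+0-23=55
Step 8: prey: 0+0-0=0; pred: 55+0-16=39
Step 9: prey: 0+0-0=0; pred: 39+0-11=28
Step 10: prey: 0+0-0=0; pred: 28+0-8=20
Step 11: prey: 0+0-0=0; pred: 20+0-6=14
Step 12: prey: 0+0-0=0; pred: 14+0-4=10
Max prey = 72 at step 1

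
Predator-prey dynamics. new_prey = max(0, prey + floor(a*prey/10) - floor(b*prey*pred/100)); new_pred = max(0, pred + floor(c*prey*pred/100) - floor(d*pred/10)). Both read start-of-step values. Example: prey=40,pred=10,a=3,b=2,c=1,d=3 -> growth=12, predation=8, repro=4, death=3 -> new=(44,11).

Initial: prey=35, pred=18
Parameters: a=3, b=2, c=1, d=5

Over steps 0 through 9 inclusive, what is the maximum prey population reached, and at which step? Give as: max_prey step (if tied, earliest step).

Answer: 78 9

Derivation:
Step 1: prey: 35+10-12=33; pred: 18+6-9=15
Step 2: prey: 33+9-9=33; pred: 15+4-7=12
Step 3: prey: 33+9-7=35; pred: 12+3-6=9
Step 4: prey: 35+10-6=39; pred: 9+3-4=8
Step 5: prey: 39+11-6=44; pred: 8+3-4=7
Step 6: prey: 44+13-6=51; pred: 7+3-3=7
Step 7: prey: 51+15-7=59; pred: 7+3-3=7
Step 8: prey: 59+17-8=68; pred: 7+4-3=8
Step 9: prey: 68+20-10=78; pred: 8+5-4=9
Max prey = 78 at step 9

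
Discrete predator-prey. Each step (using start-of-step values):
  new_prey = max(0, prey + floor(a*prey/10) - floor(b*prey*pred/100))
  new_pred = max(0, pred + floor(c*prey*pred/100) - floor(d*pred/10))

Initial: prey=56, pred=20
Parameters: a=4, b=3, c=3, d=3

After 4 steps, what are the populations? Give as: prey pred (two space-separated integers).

Answer: 0 48

Derivation:
Step 1: prey: 56+22-33=45; pred: 20+33-6=47
Step 2: prey: 45+18-63=0; pred: 47+63-14=96
Step 3: prey: 0+0-0=0; pred: 96+0-28=68
Step 4: prey: 0+0-0=0; pred: 68+0-20=48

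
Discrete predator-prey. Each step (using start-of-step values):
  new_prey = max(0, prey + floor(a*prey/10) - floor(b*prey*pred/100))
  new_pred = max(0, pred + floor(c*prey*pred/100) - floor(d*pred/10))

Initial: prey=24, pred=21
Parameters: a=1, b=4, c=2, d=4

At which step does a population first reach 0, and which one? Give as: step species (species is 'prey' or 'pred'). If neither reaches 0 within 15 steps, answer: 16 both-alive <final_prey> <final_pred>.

Answer: 16 both-alive 1 2

Derivation:
Step 1: prey: 24+2-20=6; pred: 21+10-8=23
Step 2: prey: 6+0-5=1; pred: 23+2-9=16
Step 3: prey: 1+0-0=1; pred: 16+0-6=10
Step 4: prey: 1+0-0=1; pred: 10+0-4=6
Step 5: prey: 1+0-0=1; pred: 6+0-2=4
Step 6: prey: 1+0-0=1; pred: 4+0-1=3
Step 7: prey: 1+0-0=1; pred: 3+0-1=2
Step 8: prey: 1+0-0=1; pred: 2+0-0=2
Steps 9-15: state stable at prey=1, pred=2 (no change)
No extinction within 15 steps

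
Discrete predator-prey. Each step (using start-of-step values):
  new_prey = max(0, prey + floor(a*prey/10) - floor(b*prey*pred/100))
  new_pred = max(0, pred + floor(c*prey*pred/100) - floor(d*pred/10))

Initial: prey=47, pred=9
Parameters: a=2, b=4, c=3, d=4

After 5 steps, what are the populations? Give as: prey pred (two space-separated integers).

Answer: 0 15

Derivation:
Step 1: prey: 47+9-16=40; pred: 9+12-3=18
Step 2: prey: 40+8-28=20; pred: 18+21-7=32
Step 3: prey: 20+4-25=0; pred: 32+19-12=39
Step 4: prey: 0+0-0=0; pred: 39+0-15=24
Step 5: prey: 0+0-0=0; pred: 24+0-9=15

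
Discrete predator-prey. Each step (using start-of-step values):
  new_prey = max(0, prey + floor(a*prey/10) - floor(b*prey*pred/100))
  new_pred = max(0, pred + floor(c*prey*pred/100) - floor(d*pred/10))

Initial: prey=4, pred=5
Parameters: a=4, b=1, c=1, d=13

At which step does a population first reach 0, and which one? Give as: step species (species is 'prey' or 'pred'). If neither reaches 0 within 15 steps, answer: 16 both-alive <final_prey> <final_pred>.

Step 1: prey: 4+1-0=5; pred: 5+0-6=0
First extinction: pred at step 1

Answer: 1 pred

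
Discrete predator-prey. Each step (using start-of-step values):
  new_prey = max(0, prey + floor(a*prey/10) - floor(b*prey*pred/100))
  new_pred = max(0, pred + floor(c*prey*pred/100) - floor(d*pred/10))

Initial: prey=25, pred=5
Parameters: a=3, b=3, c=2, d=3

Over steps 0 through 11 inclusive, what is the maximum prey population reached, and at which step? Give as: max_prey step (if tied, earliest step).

Step 1: prey: 25+7-3=29; pred: 5+2-1=6
Step 2: prey: 29+8-5=32; pred: 6+3-1=8
Step 3: prey: 32+9-7=34; pred: 8+5-2=11
Step 4: prey: 34+10-11=33; pred: 11+7-3=15
Step 5: prey: 33+9-14=28; pred: 15+9-4=20
Step 6: prey: 28+8-16=20; pred: 20+11-6=25
Step 7: prey: 20+6-15=11; pred: 25+10-7=28
Step 8: prey: 11+3-9=5; pred: 28+6-8=26
Step 9: prey: 5+1-3=3; pred: 26+2-7=21
Step 10: prey: 3+0-1=2; pred: 21+1-6=16
Step 11: prey: 2+0-0=2; pred: 16+0-4=12
Max prey = 34 at step 3

Answer: 34 3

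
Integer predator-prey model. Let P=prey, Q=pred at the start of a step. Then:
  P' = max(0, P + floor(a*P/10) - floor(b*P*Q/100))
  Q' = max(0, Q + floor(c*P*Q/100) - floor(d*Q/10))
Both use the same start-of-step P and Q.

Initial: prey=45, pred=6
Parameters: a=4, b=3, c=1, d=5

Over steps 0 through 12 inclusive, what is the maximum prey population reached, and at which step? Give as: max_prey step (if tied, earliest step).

Step 1: prey: 45+18-8=55; pred: 6+2-3=5
Step 2: prey: 55+22-8=69; pred: 5+2-2=5
Step 3: prey: 69+27-10=86; pred: 5+3-2=6
Step 4: prey: 86+34-15=105; pred: 6+5-3=8
Step 5: prey: 105+42-25=122; pred: 8+8-4=12
Step 6: prey: 122+48-43=127; pred: 12+14-6=20
Step 7: prey: 127+50-76=101; pred: 20+25-10=35
Step 8: prey: 101+40-106=35; pred: 35+35-17=53
Step 9: prey: 35+14-55=0; pred: 53+18-26=45
Step 10: prey: 0+0-0=0; pred: 45+0-22=23
Step 11: prey: 0+0-0=0; pred: 23+0-11=12
Step 12: prey: 0+0-0=0; pred: 12+0-6=6
Max prey = 127 at step 6

Answer: 127 6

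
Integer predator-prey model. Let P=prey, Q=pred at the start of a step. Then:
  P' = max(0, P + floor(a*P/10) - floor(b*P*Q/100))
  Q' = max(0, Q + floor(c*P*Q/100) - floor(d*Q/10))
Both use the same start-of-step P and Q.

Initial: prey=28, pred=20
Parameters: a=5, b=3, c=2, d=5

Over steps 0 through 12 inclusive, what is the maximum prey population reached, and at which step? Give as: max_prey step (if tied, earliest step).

Step 1: prey: 28+14-16=26; pred: 20+11-10=21
Step 2: prey: 26+13-16=23; pred: 21+10-10=21
Step 3: prey: 23+11-14=20; pred: 21+9-10=20
Step 4: prey: 20+10-12=18; pred: 20+8-10=18
Step 5: prey: 18+9-9=18; pred: 18+6-9=15
Step 6: prey: 18+9-8=19; pred: 15+5-7=13
Step 7: prey: 19+9-7=21; pred: 13+4-6=11
Step 8: prey: 21+10-6=25; pred: 11+4-5=10
Step 9: prey: 25+12-7=30; pred: 10+5-5=10
Step 10: prey: 30+15-9=36; pred: 10+6-5=11
Step 11: prey: 36+18-11=43; pred: 11+7-5=13
Step 12: prey: 43+21-16=48; pred: 13+11-6=18
Max prey = 48 at step 12

Answer: 48 12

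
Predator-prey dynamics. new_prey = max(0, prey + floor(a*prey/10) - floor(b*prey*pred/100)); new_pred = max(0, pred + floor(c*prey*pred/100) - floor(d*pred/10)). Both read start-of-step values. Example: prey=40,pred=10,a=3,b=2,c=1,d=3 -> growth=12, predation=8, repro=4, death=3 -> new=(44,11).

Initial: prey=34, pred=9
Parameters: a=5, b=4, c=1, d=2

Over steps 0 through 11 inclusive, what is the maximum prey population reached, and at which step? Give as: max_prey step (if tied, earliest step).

Answer: 41 2

Derivation:
Step 1: prey: 34+17-12=39; pred: 9+3-1=11
Step 2: prey: 39+19-17=41; pred: 11+4-2=13
Step 3: prey: 41+20-21=40; pred: 13+5-2=16
Step 4: prey: 40+20-25=35; pred: 16+6-3=19
Step 5: prey: 35+17-26=26; pred: 19+6-3=22
Step 6: prey: 26+13-22=17; pred: 22+5-4=23
Step 7: prey: 17+8-15=10; pred: 23+3-4=22
Step 8: prey: 10+5-8=7; pred: 22+2-4=20
Step 9: prey: 7+3-5=5; pred: 20+1-4=17
Step 10: prey: 5+2-3=4; pred: 17+0-3=14
Step 11: prey: 4+2-2=4; pred: 14+0-2=12
Max prey = 41 at step 2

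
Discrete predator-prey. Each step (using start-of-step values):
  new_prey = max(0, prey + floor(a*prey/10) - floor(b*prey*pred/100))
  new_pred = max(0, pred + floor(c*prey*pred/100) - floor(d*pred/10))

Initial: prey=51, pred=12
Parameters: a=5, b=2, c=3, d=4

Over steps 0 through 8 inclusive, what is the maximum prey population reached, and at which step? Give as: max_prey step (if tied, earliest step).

Answer: 64 1

Derivation:
Step 1: prey: 51+25-12=64; pred: 12+18-4=26
Step 2: prey: 64+32-33=63; pred: 26+49-10=65
Step 3: prey: 63+31-81=13; pred: 65+122-26=161
Step 4: prey: 13+6-41=0; pred: 161+62-64=159
Step 5: prey: 0+0-0=0; pred: 159+0-63=96
Step 6: prey: 0+0-0=0; pred: 96+0-38=58
Step 7: prey: 0+0-0=0; pred: 58+0-23=35
Step 8: prey: 0+0-0=0; pred: 35+0-14=21
Max prey = 64 at step 1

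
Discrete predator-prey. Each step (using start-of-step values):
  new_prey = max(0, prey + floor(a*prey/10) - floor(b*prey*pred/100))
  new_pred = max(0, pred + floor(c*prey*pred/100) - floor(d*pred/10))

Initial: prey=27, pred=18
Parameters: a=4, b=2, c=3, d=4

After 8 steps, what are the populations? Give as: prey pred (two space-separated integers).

Answer: 1 11

Derivation:
Step 1: prey: 27+10-9=28; pred: 18+14-7=25
Step 2: prey: 28+11-14=25; pred: 25+21-10=36
Step 3: prey: 25+10-18=17; pred: 36+27-14=49
Step 4: prey: 17+6-16=7; pred: 49+24-19=54
Step 5: prey: 7+2-7=2; pred: 54+11-21=44
Step 6: prey: 2+0-1=1; pred: 44+2-17=29
Step 7: prey: 1+0-0=1; pred: 29+0-11=18
Step 8: prey: 1+0-0=1; pred: 18+0-7=11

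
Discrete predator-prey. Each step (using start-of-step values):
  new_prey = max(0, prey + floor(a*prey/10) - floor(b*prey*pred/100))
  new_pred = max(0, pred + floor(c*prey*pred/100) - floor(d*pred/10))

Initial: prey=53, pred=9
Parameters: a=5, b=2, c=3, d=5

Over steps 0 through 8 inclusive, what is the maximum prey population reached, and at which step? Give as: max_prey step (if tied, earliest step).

Step 1: prey: 53+26-9=70; pred: 9+14-4=19
Step 2: prey: 70+35-26=79; pred: 19+39-9=49
Step 3: prey: 79+39-77=41; pred: 49+116-24=141
Step 4: prey: 41+20-115=0; pred: 141+173-70=244
Step 5: prey: 0+0-0=0; pred: 244+0-122=122
Step 6: prey: 0+0-0=0; pred: 122+0-61=61
Step 7: prey: 0+0-0=0; pred: 61+0-30=31
Step 8: prey: 0+0-0=0; pred: 31+0-15=16
Max prey = 79 at step 2

Answer: 79 2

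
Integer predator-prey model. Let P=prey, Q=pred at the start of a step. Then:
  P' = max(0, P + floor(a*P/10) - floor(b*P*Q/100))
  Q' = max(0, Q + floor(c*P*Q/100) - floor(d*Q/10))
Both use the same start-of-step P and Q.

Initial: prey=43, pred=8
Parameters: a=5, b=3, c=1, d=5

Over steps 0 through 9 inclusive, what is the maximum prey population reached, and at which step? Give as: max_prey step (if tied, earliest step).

Answer: 135 5

Derivation:
Step 1: prey: 43+21-10=54; pred: 8+3-4=7
Step 2: prey: 54+27-11=70; pred: 7+3-3=7
Step 3: prey: 70+35-14=91; pred: 7+4-3=8
Step 4: prey: 91+45-21=115; pred: 8+7-4=11
Step 5: prey: 115+57-37=135; pred: 11+12-5=18
Step 6: prey: 135+67-72=130; pred: 18+24-9=33
Step 7: prey: 130+65-128=67; pred: 33+42-16=59
Step 8: prey: 67+33-118=0; pred: 59+39-29=69
Step 9: prey: 0+0-0=0; pred: 69+0-34=35
Max prey = 135 at step 5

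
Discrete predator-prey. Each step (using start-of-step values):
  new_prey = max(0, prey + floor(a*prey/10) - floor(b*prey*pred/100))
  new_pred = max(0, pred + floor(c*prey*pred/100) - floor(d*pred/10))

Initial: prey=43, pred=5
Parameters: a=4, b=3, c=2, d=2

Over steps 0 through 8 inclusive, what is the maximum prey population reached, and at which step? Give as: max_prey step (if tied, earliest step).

Answer: 63 2

Derivation:
Step 1: prey: 43+17-6=54; pred: 5+4-1=8
Step 2: prey: 54+21-12=63; pred: 8+8-1=15
Step 3: prey: 63+25-28=60; pred: 15+18-3=30
Step 4: prey: 60+24-54=30; pred: 30+36-6=60
Step 5: prey: 30+12-54=0; pred: 60+36-12=84
Step 6: prey: 0+0-0=0; pred: 84+0-16=68
Step 7: prey: 0+0-0=0; pred: 68+0-13=55
Step 8: prey: 0+0-0=0; pred: 55+0-11=44
Max prey = 63 at step 2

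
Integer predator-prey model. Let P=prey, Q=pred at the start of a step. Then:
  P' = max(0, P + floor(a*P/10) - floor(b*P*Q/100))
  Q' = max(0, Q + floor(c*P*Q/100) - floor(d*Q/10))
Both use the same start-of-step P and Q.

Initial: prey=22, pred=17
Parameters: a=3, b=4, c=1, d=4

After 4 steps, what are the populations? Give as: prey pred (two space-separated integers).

Step 1: prey: 22+6-14=14; pred: 17+3-6=14
Step 2: prey: 14+4-7=11; pred: 14+1-5=10
Step 3: prey: 11+3-4=10; pred: 10+1-4=7
Step 4: prey: 10+3-2=11; pred: 7+0-2=5

Answer: 11 5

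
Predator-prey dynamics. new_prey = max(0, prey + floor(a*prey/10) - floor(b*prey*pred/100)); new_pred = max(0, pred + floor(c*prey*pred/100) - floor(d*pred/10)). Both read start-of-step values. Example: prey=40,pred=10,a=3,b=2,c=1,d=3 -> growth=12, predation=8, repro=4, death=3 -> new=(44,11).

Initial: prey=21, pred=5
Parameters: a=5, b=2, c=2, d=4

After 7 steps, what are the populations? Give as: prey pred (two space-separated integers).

Answer: 16 170

Derivation:
Step 1: prey: 21+10-2=29; pred: 5+2-2=5
Step 2: prey: 29+14-2=41; pred: 5+2-2=5
Step 3: prey: 41+20-4=57; pred: 5+4-2=7
Step 4: prey: 57+28-7=78; pred: 7+7-2=12
Step 5: prey: 78+39-18=99; pred: 12+18-4=26
Step 6: prey: 99+49-51=97; pred: 26+51-10=67
Step 7: prey: 97+48-129=16; pred: 67+129-26=170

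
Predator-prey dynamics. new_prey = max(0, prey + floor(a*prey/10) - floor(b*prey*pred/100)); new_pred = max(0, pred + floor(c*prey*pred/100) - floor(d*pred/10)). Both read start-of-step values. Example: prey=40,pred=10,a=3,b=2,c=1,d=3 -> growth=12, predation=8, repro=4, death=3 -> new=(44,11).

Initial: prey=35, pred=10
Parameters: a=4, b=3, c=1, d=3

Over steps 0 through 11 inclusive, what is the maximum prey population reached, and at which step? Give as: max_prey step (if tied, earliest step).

Answer: 52 4

Derivation:
Step 1: prey: 35+14-10=39; pred: 10+3-3=10
Step 2: prey: 39+15-11=43; pred: 10+3-3=10
Step 3: prey: 43+17-12=48; pred: 10+4-3=11
Step 4: prey: 48+19-15=52; pred: 11+5-3=13
Step 5: prey: 52+20-20=52; pred: 13+6-3=16
Step 6: prey: 52+20-24=48; pred: 16+8-4=20
Step 7: prey: 48+19-28=39; pred: 20+9-6=23
Step 8: prey: 39+15-26=28; pred: 23+8-6=25
Step 9: prey: 28+11-21=18; pred: 25+7-7=25
Step 10: prey: 18+7-13=12; pred: 25+4-7=22
Step 11: prey: 12+4-7=9; pred: 22+2-6=18
Max prey = 52 at step 4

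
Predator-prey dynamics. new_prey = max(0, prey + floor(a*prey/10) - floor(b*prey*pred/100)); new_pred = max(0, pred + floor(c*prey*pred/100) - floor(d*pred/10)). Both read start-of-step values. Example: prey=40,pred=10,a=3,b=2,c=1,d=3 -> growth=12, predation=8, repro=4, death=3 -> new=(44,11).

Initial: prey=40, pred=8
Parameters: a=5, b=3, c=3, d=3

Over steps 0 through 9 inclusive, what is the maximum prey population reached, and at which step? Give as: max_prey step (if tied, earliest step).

Step 1: prey: 40+20-9=51; pred: 8+9-2=15
Step 2: prey: 51+25-22=54; pred: 15+22-4=33
Step 3: prey: 54+27-53=28; pred: 33+53-9=77
Step 4: prey: 28+14-64=0; pred: 77+64-23=118
Step 5: prey: 0+0-0=0; pred: 118+0-35=83
Step 6: prey: 0+0-0=0; pred: 83+0-24=59
Step 7: prey: 0+0-0=0; pred: 59+0-17=42
Step 8: prey: 0+0-0=0; pred: 42+0-12=30
Step 9: prey: 0+0-0=0; pred: 30+0-9=21
Max prey = 54 at step 2

Answer: 54 2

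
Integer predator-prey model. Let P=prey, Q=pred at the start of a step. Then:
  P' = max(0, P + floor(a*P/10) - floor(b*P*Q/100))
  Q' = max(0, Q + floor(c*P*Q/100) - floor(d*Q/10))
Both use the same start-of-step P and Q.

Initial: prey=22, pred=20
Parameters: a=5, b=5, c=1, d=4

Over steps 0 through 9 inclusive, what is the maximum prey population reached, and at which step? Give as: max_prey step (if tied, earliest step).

Step 1: prey: 22+11-22=11; pred: 20+4-8=16
Step 2: prey: 11+5-8=8; pred: 16+1-6=11
Step 3: prey: 8+4-4=8; pred: 11+0-4=7
Step 4: prey: 8+4-2=10; pred: 7+0-2=5
Step 5: prey: 10+5-2=13; pred: 5+0-2=3
Step 6: prey: 13+6-1=18; pred: 3+0-1=2
Step 7: prey: 18+9-1=26; pred: 2+0-0=2
Step 8: prey: 26+13-2=37; pred: 2+0-0=2
Step 9: prey: 37+18-3=52; pred: 2+0-0=2
Max prey = 52 at step 9

Answer: 52 9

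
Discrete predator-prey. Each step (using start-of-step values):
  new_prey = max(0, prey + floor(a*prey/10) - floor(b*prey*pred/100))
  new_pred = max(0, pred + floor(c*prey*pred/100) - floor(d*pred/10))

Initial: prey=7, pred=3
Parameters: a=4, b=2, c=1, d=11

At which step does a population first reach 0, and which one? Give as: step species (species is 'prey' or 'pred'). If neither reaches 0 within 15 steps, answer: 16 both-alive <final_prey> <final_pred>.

Step 1: prey: 7+2-0=9; pred: 3+0-3=0
First extinction: pred at step 1

Answer: 1 pred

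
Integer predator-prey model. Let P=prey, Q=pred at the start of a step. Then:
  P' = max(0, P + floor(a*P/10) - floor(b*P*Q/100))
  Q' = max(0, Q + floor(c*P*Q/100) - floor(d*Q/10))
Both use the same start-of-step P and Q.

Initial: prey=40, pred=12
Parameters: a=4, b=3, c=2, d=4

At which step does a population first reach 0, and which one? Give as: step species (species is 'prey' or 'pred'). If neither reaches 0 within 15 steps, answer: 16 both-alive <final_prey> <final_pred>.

Step 1: prey: 40+16-14=42; pred: 12+9-4=17
Step 2: prey: 42+16-21=37; pred: 17+14-6=25
Step 3: prey: 37+14-27=24; pred: 25+18-10=33
Step 4: prey: 24+9-23=10; pred: 33+15-13=35
Step 5: prey: 10+4-10=4; pred: 35+7-14=28
Step 6: prey: 4+1-3=2; pred: 28+2-11=19
Step 7: prey: 2+0-1=1; pred: 19+0-7=12
Step 8: prey: 1+0-0=1; pred: 12+0-4=8
Step 9: prey: 1+0-0=1; pred: 8+0-3=5
Step 10: prey: 1+0-0=1; pred: 5+0-2=3
Step 11: prey: 1+0-0=1; pred: 3+0-1=2
Step 12: prey: 1+0-0=1; pred: 2+0-0=2
Steps 13-15: state stable at prey=1, pred=2 (no change)
No extinction within 15 steps

Answer: 16 both-alive 1 2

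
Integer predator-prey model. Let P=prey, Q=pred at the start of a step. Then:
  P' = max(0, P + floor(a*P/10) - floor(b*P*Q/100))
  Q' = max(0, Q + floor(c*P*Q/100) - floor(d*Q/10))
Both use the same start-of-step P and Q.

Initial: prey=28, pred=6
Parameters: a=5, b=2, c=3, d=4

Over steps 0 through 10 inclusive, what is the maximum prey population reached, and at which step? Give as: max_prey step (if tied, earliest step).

Answer: 60 3

Derivation:
Step 1: prey: 28+14-3=39; pred: 6+5-2=9
Step 2: prey: 39+19-7=51; pred: 9+10-3=16
Step 3: prey: 51+25-16=60; pred: 16+24-6=34
Step 4: prey: 60+30-40=50; pred: 34+61-13=82
Step 5: prey: 50+25-82=0; pred: 82+123-32=173
Step 6: prey: 0+0-0=0; pred: 173+0-69=104
Step 7: prey: 0+0-0=0; pred: 104+0-41=63
Step 8: prey: 0+0-0=0; pred: 63+0-25=38
Step 9: prey: 0+0-0=0; pred: 38+0-15=23
Step 10: prey: 0+0-0=0; pred: 23+0-9=14
Max prey = 60 at step 3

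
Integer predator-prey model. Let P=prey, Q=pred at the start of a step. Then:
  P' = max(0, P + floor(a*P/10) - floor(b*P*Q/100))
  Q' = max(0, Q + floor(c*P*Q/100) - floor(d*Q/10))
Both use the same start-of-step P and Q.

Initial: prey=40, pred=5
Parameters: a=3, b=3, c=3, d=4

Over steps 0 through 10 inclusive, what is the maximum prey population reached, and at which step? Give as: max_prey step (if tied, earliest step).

Step 1: prey: 40+12-6=46; pred: 5+6-2=9
Step 2: prey: 46+13-12=47; pred: 9+12-3=18
Step 3: prey: 47+14-25=36; pred: 18+25-7=36
Step 4: prey: 36+10-38=8; pred: 36+38-14=60
Step 5: prey: 8+2-14=0; pred: 60+14-24=50
Step 6: prey: 0+0-0=0; pred: 50+0-20=30
Step 7: prey: 0+0-0=0; pred: 30+0-12=18
Step 8: prey: 0+0-0=0; pred: 18+0-7=11
Step 9: prey: 0+0-0=0; pred: 11+0-4=7
Step 10: prey: 0+0-0=0; pred: 7+0-2=5
Max prey = 47 at step 2

Answer: 47 2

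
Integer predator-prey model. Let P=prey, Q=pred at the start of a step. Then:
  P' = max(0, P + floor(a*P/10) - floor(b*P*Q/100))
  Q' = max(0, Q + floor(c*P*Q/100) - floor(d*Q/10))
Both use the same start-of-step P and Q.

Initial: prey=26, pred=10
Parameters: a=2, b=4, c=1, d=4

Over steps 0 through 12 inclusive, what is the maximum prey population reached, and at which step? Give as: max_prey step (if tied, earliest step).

Step 1: prey: 26+5-10=21; pred: 10+2-4=8
Step 2: prey: 21+4-6=19; pred: 8+1-3=6
Step 3: prey: 19+3-4=18; pred: 6+1-2=5
Step 4: prey: 18+3-3=18; pred: 5+0-2=3
Step 5: prey: 18+3-2=19; pred: 3+0-1=2
Step 6: prey: 19+3-1=21; pred: 2+0-0=2
Step 7: prey: 21+4-1=24; pred: 2+0-0=2
Step 8: prey: 24+4-1=27; pred: 2+0-0=2
Step 9: prey: 27+5-2=30; pred: 2+0-0=2
Step 10: prey: 30+6-2=34; pred: 2+0-0=2
Step 11: prey: 34+6-2=38; pred: 2+0-0=2
Step 12: prey: 38+7-3=42; pred: 2+0-0=2
Max prey = 42 at step 12

Answer: 42 12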